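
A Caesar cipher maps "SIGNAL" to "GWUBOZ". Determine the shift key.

Step 1: Compare first letters: S (position 18) -> G (position 6).
Step 2: Shift = (6 - 18) mod 26 = 14.
The shift value is 14.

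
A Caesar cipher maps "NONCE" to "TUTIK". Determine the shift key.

Step 1: Compare first letters: N (position 13) -> T (position 19).
Step 2: Shift = (19 - 13) mod 26 = 6.
The shift value is 6.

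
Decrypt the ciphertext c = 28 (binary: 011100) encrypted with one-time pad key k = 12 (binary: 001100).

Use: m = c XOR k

Step 1: XOR ciphertext with key:
  Ciphertext: 011100
  Key:        001100
  XOR:        010000
Step 2: Plaintext = 010000 = 16 in decimal.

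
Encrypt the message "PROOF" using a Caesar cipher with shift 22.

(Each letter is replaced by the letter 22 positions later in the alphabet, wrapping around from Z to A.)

Step 1: For each letter, shift forward by 22 positions (mod 26).
  P (position 15) -> position (15+22) mod 26 = 11 -> L
  R (position 17) -> position (17+22) mod 26 = 13 -> N
  O (position 14) -> position (14+22) mod 26 = 10 -> K
  O (position 14) -> position (14+22) mod 26 = 10 -> K
  F (position 5) -> position (5+22) mod 26 = 1 -> B
Result: LNKKB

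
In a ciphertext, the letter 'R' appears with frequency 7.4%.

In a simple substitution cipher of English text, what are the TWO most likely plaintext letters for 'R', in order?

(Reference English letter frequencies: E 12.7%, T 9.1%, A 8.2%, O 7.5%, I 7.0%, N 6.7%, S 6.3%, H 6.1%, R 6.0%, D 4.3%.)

Step 1: Observed frequency of 'R' is 7.4%.
Step 2: Compute distances to each reference frequency and sort:
  O (7.5%): difference = 0.1% <-- BEST
  I (7.0%): difference = 0.4% <-- RUNNER-UP
  N (6.7%): difference = 0.7%
  A (8.2%): difference = 0.8%
  S (6.3%): difference = 1.1%
Step 3: Most likely is 'O' (7.5%, diff 0.1%); second most likely is 'I' (7.0%, diff 0.4%).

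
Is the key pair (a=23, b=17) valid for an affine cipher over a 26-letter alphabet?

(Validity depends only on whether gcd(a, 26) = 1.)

Step 1: Compute gcd(23, 26).
Step 2: gcd(23, 26) = 1.
Since gcd = 1, 23 is coprime with 26, so it is a valid key.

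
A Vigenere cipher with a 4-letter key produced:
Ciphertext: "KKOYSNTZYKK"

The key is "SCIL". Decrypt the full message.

Step 1: Key 'SCIL' has length 4. Extended key: SCILSCILSCI
Step 2: Decrypt each position:
  K(10) - S(18) = 18 = S
  K(10) - C(2) = 8 = I
  O(14) - I(8) = 6 = G
  Y(24) - L(11) = 13 = N
  S(18) - S(18) = 0 = A
  N(13) - C(2) = 11 = L
  T(19) - I(8) = 11 = L
  Z(25) - L(11) = 14 = O
  Y(24) - S(18) = 6 = G
  K(10) - C(2) = 8 = I
  K(10) - I(8) = 2 = C
Plaintext: SIGNALLOGIC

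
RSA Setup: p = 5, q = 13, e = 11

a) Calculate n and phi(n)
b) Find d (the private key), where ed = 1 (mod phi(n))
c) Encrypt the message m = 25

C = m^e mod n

Step 1: n = 5 * 13 = 65.
Step 2: phi(n) = (5-1)(13-1) = 4 * 12 = 48.
Step 3: Find d = 11^(-1) mod 48 = 35.
  Verify: 11 * 35 = 385 = 1 (mod 48).
Step 4: C = 25^11 mod 65 = 25.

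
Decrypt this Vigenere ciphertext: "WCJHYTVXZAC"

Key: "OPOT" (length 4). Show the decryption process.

Step 1: Key 'OPOT' has length 4. Extended key: OPOTOPOTOPO
Step 2: Decrypt each position:
  W(22) - O(14) = 8 = I
  C(2) - P(15) = 13 = N
  J(9) - O(14) = 21 = V
  H(7) - T(19) = 14 = O
  Y(24) - O(14) = 10 = K
  T(19) - P(15) = 4 = E
  V(21) - O(14) = 7 = H
  X(23) - T(19) = 4 = E
  Z(25) - O(14) = 11 = L
  A(0) - P(15) = 11 = L
  C(2) - O(14) = 14 = O
Plaintext: INVOKEHELLO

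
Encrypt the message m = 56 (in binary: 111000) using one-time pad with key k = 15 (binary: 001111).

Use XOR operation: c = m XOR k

Step 1: Write out the XOR operation bit by bit:
  Message: 111000
  Key:     001111
  XOR:     110111
Step 2: Convert to decimal: 110111 = 55.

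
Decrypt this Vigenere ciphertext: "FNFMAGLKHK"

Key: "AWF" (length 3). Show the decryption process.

Step 1: Key 'AWF' has length 3. Extended key: AWFAWFAWFA
Step 2: Decrypt each position:
  F(5) - A(0) = 5 = F
  N(13) - W(22) = 17 = R
  F(5) - F(5) = 0 = A
  M(12) - A(0) = 12 = M
  A(0) - W(22) = 4 = E
  G(6) - F(5) = 1 = B
  L(11) - A(0) = 11 = L
  K(10) - W(22) = 14 = O
  H(7) - F(5) = 2 = C
  K(10) - A(0) = 10 = K
Plaintext: FRAMEBLOCK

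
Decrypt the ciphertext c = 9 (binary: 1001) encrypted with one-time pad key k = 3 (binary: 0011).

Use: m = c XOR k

Step 1: XOR ciphertext with key:
  Ciphertext: 1001
  Key:        0011
  XOR:        1010
Step 2: Plaintext = 1010 = 10 in decimal.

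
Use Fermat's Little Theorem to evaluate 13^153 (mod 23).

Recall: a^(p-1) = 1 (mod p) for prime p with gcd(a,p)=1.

Step 1: Since 23 is prime, by Fermat's Little Theorem: 13^22 = 1 (mod 23).
Step 2: Reduce exponent: 153 mod 22 = 21.
Step 3: So 13^153 = 13^21 (mod 23).
Step 4: 13^21 mod 23 = 16.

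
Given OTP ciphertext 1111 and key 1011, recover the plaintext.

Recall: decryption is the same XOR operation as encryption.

Step 1: XOR ciphertext with key:
  Ciphertext: 1111
  Key:        1011
  XOR:        0100
Step 2: Plaintext = 0100 = 4 in decimal.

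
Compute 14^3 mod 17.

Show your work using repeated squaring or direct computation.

Step 1: Compute 14^3 mod 17 step by step, reducing modulo 17 at each step.
  14^1 mod 17 = 14
  14^2 mod 17 = (14 * 14) mod 17 = 9
  14^3 mod 17 = (9 * 14) mod 17 = 7
Step 2: Result = 7.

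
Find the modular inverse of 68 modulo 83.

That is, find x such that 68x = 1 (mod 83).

Step 1: We need x such that 68 * x = 1 (mod 83).
Step 2: Using the extended Euclidean algorithm or trial:
  68 * 11 = 748 = 9 * 83 + 1.
Step 3: Since 748 mod 83 = 1, the inverse is x = 11.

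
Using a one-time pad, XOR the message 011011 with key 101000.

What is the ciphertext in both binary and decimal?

Step 1: Write out the XOR operation bit by bit:
  Message: 011011
  Key:     101000
  XOR:     110011
Step 2: Convert to decimal: 110011 = 51.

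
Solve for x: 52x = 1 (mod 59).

Step 1: We need x such that 52 * x = 1 (mod 59).
Step 2: Using the extended Euclidean algorithm or trial:
  52 * 42 = 2184 = 37 * 59 + 1.
Step 3: Since 2184 mod 59 = 1, the inverse is x = 42.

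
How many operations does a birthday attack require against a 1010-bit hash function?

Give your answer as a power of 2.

Step 1: The birthday paradox gives collision probability ~50% after sqrt(2^n) = 2^(n/2) hashes.
Step 2: For 1010-bit output: 2^(1010/2) = 2^505.
Step 3: Approximately 2^505 hash computations needed.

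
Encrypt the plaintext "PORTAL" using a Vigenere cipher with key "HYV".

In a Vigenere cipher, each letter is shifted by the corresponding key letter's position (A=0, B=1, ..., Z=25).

Step 1: Repeat key to match plaintext length:
  Plaintext: PORTAL
  Key:       HYVHYV
Step 2: Encrypt each letter:
  P(15) + H(7) = (15+7) mod 26 = 22 = W
  O(14) + Y(24) = (14+24) mod 26 = 12 = M
  R(17) + V(21) = (17+21) mod 26 = 12 = M
  T(19) + H(7) = (19+7) mod 26 = 0 = A
  A(0) + Y(24) = (0+24) mod 26 = 24 = Y
  L(11) + V(21) = (11+21) mod 26 = 6 = G
Ciphertext: WMMAYG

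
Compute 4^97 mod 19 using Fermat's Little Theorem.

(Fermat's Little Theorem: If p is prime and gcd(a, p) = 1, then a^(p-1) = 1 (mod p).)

Step 1: Since 19 is prime, by Fermat's Little Theorem: 4^18 = 1 (mod 19).
Step 2: Reduce exponent: 97 mod 18 = 7.
Step 3: So 4^97 = 4^7 (mod 19).
Step 4: 4^7 mod 19 = 6.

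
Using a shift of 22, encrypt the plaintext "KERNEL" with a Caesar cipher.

Step 1: For each letter, shift forward by 22 positions (mod 26).
  K (position 10) -> position (10+22) mod 26 = 6 -> G
  E (position 4) -> position (4+22) mod 26 = 0 -> A
  R (position 17) -> position (17+22) mod 26 = 13 -> N
  N (position 13) -> position (13+22) mod 26 = 9 -> J
  E (position 4) -> position (4+22) mod 26 = 0 -> A
  L (position 11) -> position (11+22) mod 26 = 7 -> H
Result: GANJAH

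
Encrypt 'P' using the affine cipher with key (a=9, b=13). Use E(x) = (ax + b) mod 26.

Step 1: Convert 'P' to number: x = 15.
Step 2: E(15) = (9 * 15 + 13) mod 26 = 148 mod 26 = 18.
Step 3: Convert 18 back to letter: S.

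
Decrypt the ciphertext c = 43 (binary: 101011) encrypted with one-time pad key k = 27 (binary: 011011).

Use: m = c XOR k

Step 1: XOR ciphertext with key:
  Ciphertext: 101011
  Key:        011011
  XOR:        110000
Step 2: Plaintext = 110000 = 48 in decimal.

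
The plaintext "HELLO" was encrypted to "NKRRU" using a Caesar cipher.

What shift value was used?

Step 1: Compare first letters: H (position 7) -> N (position 13).
Step 2: Shift = (13 - 7) mod 26 = 6.
The shift value is 6.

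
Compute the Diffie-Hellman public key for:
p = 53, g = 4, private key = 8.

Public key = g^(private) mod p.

Step 1: A = g^a mod p = 4^8 mod 53.
  4^1 mod 53 = 4
  4^2 mod 53 = (4 * 4) mod 53 = 16
  4^3 mod 53 = (16 * 4) mod 53 = 11
  4^4 mod 53 = (11 * 4) mod 53 = 44
  4^5 mod 53 = (44 * 4) mod 53 = 17
  4^6 mod 53 = (17 * 4) mod 53 = 15
  4^7 mod 53 = (15 * 4) mod 53 = 7
  4^8 mod 53 = (7 * 4) mod 53 = 28
Result: A = 28.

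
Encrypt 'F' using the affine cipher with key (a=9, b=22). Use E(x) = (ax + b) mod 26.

Step 1: Convert 'F' to number: x = 5.
Step 2: E(5) = (9 * 5 + 22) mod 26 = 67 mod 26 = 15.
Step 3: Convert 15 back to letter: P.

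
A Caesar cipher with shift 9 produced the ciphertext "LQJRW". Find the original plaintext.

Step 1: Reverse the shift by subtracting 9 from each letter position.
  L (position 11) -> position (11-9) mod 26 = 2 -> C
  Q (position 16) -> position (16-9) mod 26 = 7 -> H
  J (position 9) -> position (9-9) mod 26 = 0 -> A
  R (position 17) -> position (17-9) mod 26 = 8 -> I
  W (position 22) -> position (22-9) mod 26 = 13 -> N
Decrypted message: CHAIN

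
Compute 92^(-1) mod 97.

Step 1: We need x such that 92 * x = 1 (mod 97).
Step 2: Using the extended Euclidean algorithm or trial:
  92 * 58 = 5336 = 55 * 97 + 1.
Step 3: Since 5336 mod 97 = 1, the inverse is x = 58.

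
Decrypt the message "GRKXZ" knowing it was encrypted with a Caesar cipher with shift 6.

Step 1: Reverse the shift by subtracting 6 from each letter position.
  G (position 6) -> position (6-6) mod 26 = 0 -> A
  R (position 17) -> position (17-6) mod 26 = 11 -> L
  K (position 10) -> position (10-6) mod 26 = 4 -> E
  X (position 23) -> position (23-6) mod 26 = 17 -> R
  Z (position 25) -> position (25-6) mod 26 = 19 -> T
Decrypted message: ALERT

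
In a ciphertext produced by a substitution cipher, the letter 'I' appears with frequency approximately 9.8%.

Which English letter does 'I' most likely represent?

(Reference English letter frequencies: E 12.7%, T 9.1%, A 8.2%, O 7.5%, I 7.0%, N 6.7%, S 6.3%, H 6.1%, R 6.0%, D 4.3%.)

Step 1: The observed frequency is 9.8%.
Step 2: Compare with English frequencies:
  E: 12.7% (difference: 2.9%)
  T: 9.1% (difference: 0.7%) <-- closest
  A: 8.2% (difference: 1.6%)
  O: 7.5% (difference: 2.3%)
  I: 7.0% (difference: 2.8%)
  N: 6.7% (difference: 3.1%)
  S: 6.3% (difference: 3.5%)
  H: 6.1% (difference: 3.7%)
  R: 6.0% (difference: 3.8%)
  D: 4.3% (difference: 5.5%)
Step 3: 'I' most likely represents 'T' (frequency 9.1%).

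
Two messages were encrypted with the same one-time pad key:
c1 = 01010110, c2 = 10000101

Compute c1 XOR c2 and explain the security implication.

Step 1: c1 XOR c2 = (m1 XOR k) XOR (m2 XOR k).
Step 2: By XOR associativity/commutativity: = m1 XOR m2 XOR k XOR k = m1 XOR m2.
Step 3: 01010110 XOR 10000101 = 11010011 = 211.
Step 4: The key cancels out! An attacker learns m1 XOR m2 = 211, revealing the relationship between plaintexts.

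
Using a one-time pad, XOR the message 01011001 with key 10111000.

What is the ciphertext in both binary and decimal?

Step 1: Write out the XOR operation bit by bit:
  Message: 01011001
  Key:     10111000
  XOR:     11100001
Step 2: Convert to decimal: 11100001 = 225.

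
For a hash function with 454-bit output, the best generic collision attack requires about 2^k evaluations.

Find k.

Step 1: The hash has a 454-bit output.
Step 2: Collision resistance means it should be infeasible to find any x != y with h(x) = h(y).
By the birthday bound, a generic collision search succeeds after about sqrt(2^454) = 2^(454/2) = 2^227 evaluations.
Step 3: Security level = 227 bits.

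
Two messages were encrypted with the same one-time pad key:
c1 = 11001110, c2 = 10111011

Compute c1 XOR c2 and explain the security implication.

Step 1: c1 XOR c2 = (m1 XOR k) XOR (m2 XOR k).
Step 2: By XOR associativity/commutativity: = m1 XOR m2 XOR k XOR k = m1 XOR m2.
Step 3: 11001110 XOR 10111011 = 01110101 = 117.
Step 4: The key cancels out! An attacker learns m1 XOR m2 = 117, revealing the relationship between plaintexts.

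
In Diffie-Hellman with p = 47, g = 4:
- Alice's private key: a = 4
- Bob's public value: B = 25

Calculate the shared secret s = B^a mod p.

Step 1: s = B^a mod p = 25^4 mod 47.
  25^1 mod 47 = 25
  25^2 mod 47 = (25 * 25) mod 47 = 14
  25^3 mod 47 = (14 * 25) mod 47 = 21
  25^4 mod 47 = (21 * 25) mod 47 = 8
Result: shared secret = 8.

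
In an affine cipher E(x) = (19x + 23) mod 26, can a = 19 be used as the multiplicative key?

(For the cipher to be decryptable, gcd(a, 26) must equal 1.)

Step 1: Compute gcd(19, 26).
Step 2: gcd(19, 26) = 1.
Since gcd = 1, 19 is coprime with 26, so it is a valid key.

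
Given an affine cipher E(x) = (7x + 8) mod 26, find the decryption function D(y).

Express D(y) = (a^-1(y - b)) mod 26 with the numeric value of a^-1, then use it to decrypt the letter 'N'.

Step 1: Find a^-1, the modular inverse of 7 mod 26.
Step 2: We need 7 * a^-1 = 1 (mod 26).
Step 3: 7 * 15 = 105 = 4 * 26 + 1, so a^-1 = 15.
Step 4: D(y) = 15(y - 8) mod 26.
Step 5: Apply to 'N' (y = 13): D(13) = 15 * (13 - 8) mod 26 = 15 * 5 mod 26 = 23 -> 'X'.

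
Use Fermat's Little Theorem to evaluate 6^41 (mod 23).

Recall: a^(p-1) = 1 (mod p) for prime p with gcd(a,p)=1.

Step 1: Since 23 is prime, by Fermat's Little Theorem: 6^22 = 1 (mod 23).
Step 2: Reduce exponent: 41 mod 22 = 19.
Step 3: So 6^41 = 6^19 (mod 23).
Step 4: 6^19 mod 23 = 18.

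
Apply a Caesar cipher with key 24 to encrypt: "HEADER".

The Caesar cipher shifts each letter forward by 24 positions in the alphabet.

Step 1: For each letter, shift forward by 24 positions (mod 26).
  H (position 7) -> position (7+24) mod 26 = 5 -> F
  E (position 4) -> position (4+24) mod 26 = 2 -> C
  A (position 0) -> position (0+24) mod 26 = 24 -> Y
  D (position 3) -> position (3+24) mod 26 = 1 -> B
  E (position 4) -> position (4+24) mod 26 = 2 -> C
  R (position 17) -> position (17+24) mod 26 = 15 -> P
Result: FCYBCP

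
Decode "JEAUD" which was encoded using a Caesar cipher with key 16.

Step 1: Reverse the shift by subtracting 16 from each letter position.
  J (position 9) -> position (9-16) mod 26 = 19 -> T
  E (position 4) -> position (4-16) mod 26 = 14 -> O
  A (position 0) -> position (0-16) mod 26 = 10 -> K
  U (position 20) -> position (20-16) mod 26 = 4 -> E
  D (position 3) -> position (3-16) mod 26 = 13 -> N
Decrypted message: TOKEN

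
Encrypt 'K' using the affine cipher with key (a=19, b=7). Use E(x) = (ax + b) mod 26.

Step 1: Convert 'K' to number: x = 10.
Step 2: E(10) = (19 * 10 + 7) mod 26 = 197 mod 26 = 15.
Step 3: Convert 15 back to letter: P.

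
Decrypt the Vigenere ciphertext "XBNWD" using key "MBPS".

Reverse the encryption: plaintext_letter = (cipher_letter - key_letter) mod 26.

Step 1: Extend key: MBPSM
Step 2: Decrypt each letter (c - k) mod 26:
  X(23) - M(12) = (23-12) mod 26 = 11 = L
  B(1) - B(1) = (1-1) mod 26 = 0 = A
  N(13) - P(15) = (13-15) mod 26 = 24 = Y
  W(22) - S(18) = (22-18) mod 26 = 4 = E
  D(3) - M(12) = (3-12) mod 26 = 17 = R
Plaintext: LAYER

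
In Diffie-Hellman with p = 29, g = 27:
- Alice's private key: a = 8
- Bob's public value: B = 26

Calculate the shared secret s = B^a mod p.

Step 1: s = B^a mod p = 26^8 mod 29.
  26^1 mod 29 = 26
  26^2 mod 29 = (26 * 26) mod 29 = 9
  26^3 mod 29 = (9 * 26) mod 29 = 2
  26^4 mod 29 = (2 * 26) mod 29 = 23
  26^5 mod 29 = (23 * 26) mod 29 = 18
  26^6 mod 29 = (18 * 26) mod 29 = 4
  26^7 mod 29 = (4 * 26) mod 29 = 17
  26^8 mod 29 = (17 * 26) mod 29 = 7
Result: shared secret = 7.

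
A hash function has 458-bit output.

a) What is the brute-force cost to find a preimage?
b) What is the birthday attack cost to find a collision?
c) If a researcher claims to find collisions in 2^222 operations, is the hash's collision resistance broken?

Step 1: Preimage resistance requires brute-force of 2^458 operations.
Step 2: Collision resistance (birthday bound) = 2^(458/2) = 2^229.
Step 3: The claimed attack costs 2^222 operations.
Step 4: Since 2^222 < 2^229, the claimed attack beats the generic birthday bound, so collision resistance is broken.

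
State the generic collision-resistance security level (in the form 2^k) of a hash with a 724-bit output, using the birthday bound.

Step 1: The birthday paradox gives collision probability ~50% after sqrt(2^n) = 2^(n/2) hashes.
Step 2: For 724-bit output: 2^(724/2) = 2^362.
Step 3: Approximately 2^362 hash computations needed.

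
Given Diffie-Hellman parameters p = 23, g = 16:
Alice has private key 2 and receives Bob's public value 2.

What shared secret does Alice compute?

Step 1: s = B^a mod p = 2^2 mod 23.
  2^1 mod 23 = 2
  2^2 mod 23 = (2 * 2) mod 23 = 4
Result: shared secret = 4.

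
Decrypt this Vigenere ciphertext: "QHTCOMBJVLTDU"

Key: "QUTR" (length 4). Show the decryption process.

Step 1: Key 'QUTR' has length 4. Extended key: QUTRQUTRQUTRQ
Step 2: Decrypt each position:
  Q(16) - Q(16) = 0 = A
  H(7) - U(20) = 13 = N
  T(19) - T(19) = 0 = A
  C(2) - R(17) = 11 = L
  O(14) - Q(16) = 24 = Y
  M(12) - U(20) = 18 = S
  B(1) - T(19) = 8 = I
  J(9) - R(17) = 18 = S
  V(21) - Q(16) = 5 = F
  L(11) - U(20) = 17 = R
  T(19) - T(19) = 0 = A
  D(3) - R(17) = 12 = M
  U(20) - Q(16) = 4 = E
Plaintext: ANALYSISFRAME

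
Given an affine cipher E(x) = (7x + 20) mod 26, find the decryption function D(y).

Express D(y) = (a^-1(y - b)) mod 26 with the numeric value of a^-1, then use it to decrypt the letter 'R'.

Step 1: Find a^-1, the modular inverse of 7 mod 26.
Step 2: We need 7 * a^-1 = 1 (mod 26).
Step 3: 7 * 15 = 105 = 4 * 26 + 1, so a^-1 = 15.
Step 4: D(y) = 15(y - 20) mod 26.
Step 5: Apply to 'R' (y = 17): D(17) = 15 * (17 - 20) mod 26 = 15 * -3 mod 26 = 7 -> 'H'.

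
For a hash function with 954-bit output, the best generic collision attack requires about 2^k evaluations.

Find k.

Step 1: The hash has a 954-bit output.
Step 2: Collision resistance means it should be infeasible to find any x != y with h(x) = h(y).
By the birthday bound, a generic collision search succeeds after about sqrt(2^954) = 2^(954/2) = 2^477 evaluations.
Step 3: Security level = 477 bits.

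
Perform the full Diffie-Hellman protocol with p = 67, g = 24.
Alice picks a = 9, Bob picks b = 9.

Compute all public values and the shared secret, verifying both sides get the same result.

Step 1: A = g^a mod p = 24^9 mod 67 = 62.
Step 2: B = g^b mod p = 24^9 mod 67 = 62.
Step 3: Alice computes s = B^a mod p = 62^9 mod 67 = 59.
Step 4: Bob computes s = A^b mod p = 62^9 mod 67 = 59.
Both sides agree: shared secret = 59.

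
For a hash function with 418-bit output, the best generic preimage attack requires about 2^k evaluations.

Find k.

Step 1: The hash has a 418-bit output.
Step 2: Preimage resistance means: given a digest h(x), it should be infeasible to find any input that hashes to it.
With a 418-bit output there are 2^418 possible digests, so a generic brute-force preimage search costs about 2^418 evaluations.
Step 3: Security level = 418 bits.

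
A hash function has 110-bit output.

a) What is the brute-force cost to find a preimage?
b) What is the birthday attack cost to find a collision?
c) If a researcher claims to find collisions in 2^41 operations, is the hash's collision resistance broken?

Step 1: Preimage resistance requires brute-force of 2^110 operations.
Step 2: Collision resistance (birthday bound) = 2^(110/2) = 2^55.
Step 3: The claimed attack costs 2^41 operations.
Step 4: Since 2^41 < 2^55, the claimed attack beats the generic birthday bound, so collision resistance is broken.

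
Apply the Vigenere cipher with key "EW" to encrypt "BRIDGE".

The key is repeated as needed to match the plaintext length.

Step 1: Repeat key to match plaintext length:
  Plaintext: BRIDGE
  Key:       EWEWEW
Step 2: Encrypt each letter:
  B(1) + E(4) = (1+4) mod 26 = 5 = F
  R(17) + W(22) = (17+22) mod 26 = 13 = N
  I(8) + E(4) = (8+4) mod 26 = 12 = M
  D(3) + W(22) = (3+22) mod 26 = 25 = Z
  G(6) + E(4) = (6+4) mod 26 = 10 = K
  E(4) + W(22) = (4+22) mod 26 = 0 = A
Ciphertext: FNMZKA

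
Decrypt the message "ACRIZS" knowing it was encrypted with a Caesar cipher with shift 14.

Step 1: Reverse the shift by subtracting 14 from each letter position.
  A (position 0) -> position (0-14) mod 26 = 12 -> M
  C (position 2) -> position (2-14) mod 26 = 14 -> O
  R (position 17) -> position (17-14) mod 26 = 3 -> D
  I (position 8) -> position (8-14) mod 26 = 20 -> U
  Z (position 25) -> position (25-14) mod 26 = 11 -> L
  S (position 18) -> position (18-14) mod 26 = 4 -> E
Decrypted message: MODULE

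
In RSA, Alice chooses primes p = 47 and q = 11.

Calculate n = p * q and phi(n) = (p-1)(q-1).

Step 1: n = p * q = 47 * 11 = 517.
Step 2: phi(n) = (p-1)(q-1) = 46 * 10 = 460.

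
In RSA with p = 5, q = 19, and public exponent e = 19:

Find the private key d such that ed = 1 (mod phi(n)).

Step 1: n = 5 * 19 = 95.
Step 2: phi(n) = 4 * 18 = 72.
Step 3: Find d such that 19 * d = 1 (mod 72).
Step 4: d = 19^(-1) mod 72 = 19.
Verification: 19 * 19 = 361 = 5 * 72 + 1.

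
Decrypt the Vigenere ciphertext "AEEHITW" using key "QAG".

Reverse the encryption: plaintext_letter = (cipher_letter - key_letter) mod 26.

Step 1: Extend key: QAGQAGQ
Step 2: Decrypt each letter (c - k) mod 26:
  A(0) - Q(16) = (0-16) mod 26 = 10 = K
  E(4) - A(0) = (4-0) mod 26 = 4 = E
  E(4) - G(6) = (4-6) mod 26 = 24 = Y
  H(7) - Q(16) = (7-16) mod 26 = 17 = R
  I(8) - A(0) = (8-0) mod 26 = 8 = I
  T(19) - G(6) = (19-6) mod 26 = 13 = N
  W(22) - Q(16) = (22-16) mod 26 = 6 = G
Plaintext: KEYRING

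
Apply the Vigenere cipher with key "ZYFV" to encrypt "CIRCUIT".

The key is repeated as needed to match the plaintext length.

Step 1: Repeat key to match plaintext length:
  Plaintext: CIRCUIT
  Key:       ZYFVZYF
Step 2: Encrypt each letter:
  C(2) + Z(25) = (2+25) mod 26 = 1 = B
  I(8) + Y(24) = (8+24) mod 26 = 6 = G
  R(17) + F(5) = (17+5) mod 26 = 22 = W
  C(2) + V(21) = (2+21) mod 26 = 23 = X
  U(20) + Z(25) = (20+25) mod 26 = 19 = T
  I(8) + Y(24) = (8+24) mod 26 = 6 = G
  T(19) + F(5) = (19+5) mod 26 = 24 = Y
Ciphertext: BGWXTGY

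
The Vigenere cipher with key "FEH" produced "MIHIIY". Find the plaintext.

Step 1: Extend key: FEHFEH
Step 2: Decrypt each letter (c - k) mod 26:
  M(12) - F(5) = (12-5) mod 26 = 7 = H
  I(8) - E(4) = (8-4) mod 26 = 4 = E
  H(7) - H(7) = (7-7) mod 26 = 0 = A
  I(8) - F(5) = (8-5) mod 26 = 3 = D
  I(8) - E(4) = (8-4) mod 26 = 4 = E
  Y(24) - H(7) = (24-7) mod 26 = 17 = R
Plaintext: HEADER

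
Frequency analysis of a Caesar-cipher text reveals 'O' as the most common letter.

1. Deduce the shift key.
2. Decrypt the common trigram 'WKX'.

Step 1: In English, 'E' is the most frequent letter (12.7%).
Step 2: The most frequent ciphertext letter is 'O' (position 14).
Step 3: Shift = (14 - 4) mod 26 = 10.
Step 4: Decrypt 'WKX' by shifting back 10:
  W -> M
  K -> A
  X -> N
Step 5: 'WKX' decrypts to 'MAN'.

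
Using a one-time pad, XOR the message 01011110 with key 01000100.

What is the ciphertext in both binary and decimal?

Step 1: Write out the XOR operation bit by bit:
  Message: 01011110
  Key:     01000100
  XOR:     00011010
Step 2: Convert to decimal: 00011010 = 26.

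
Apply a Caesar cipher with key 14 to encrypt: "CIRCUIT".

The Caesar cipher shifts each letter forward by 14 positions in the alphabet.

Step 1: For each letter, shift forward by 14 positions (mod 26).
  C (position 2) -> position (2+14) mod 26 = 16 -> Q
  I (position 8) -> position (8+14) mod 26 = 22 -> W
  R (position 17) -> position (17+14) mod 26 = 5 -> F
  C (position 2) -> position (2+14) mod 26 = 16 -> Q
  U (position 20) -> position (20+14) mod 26 = 8 -> I
  I (position 8) -> position (8+14) mod 26 = 22 -> W
  T (position 19) -> position (19+14) mod 26 = 7 -> H
Result: QWFQIWH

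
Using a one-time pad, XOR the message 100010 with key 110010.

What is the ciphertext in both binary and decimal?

Step 1: Write out the XOR operation bit by bit:
  Message: 100010
  Key:     110010
  XOR:     010000
Step 2: Convert to decimal: 010000 = 16.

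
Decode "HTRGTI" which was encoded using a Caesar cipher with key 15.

Step 1: Reverse the shift by subtracting 15 from each letter position.
  H (position 7) -> position (7-15) mod 26 = 18 -> S
  T (position 19) -> position (19-15) mod 26 = 4 -> E
  R (position 17) -> position (17-15) mod 26 = 2 -> C
  G (position 6) -> position (6-15) mod 26 = 17 -> R
  T (position 19) -> position (19-15) mod 26 = 4 -> E
  I (position 8) -> position (8-15) mod 26 = 19 -> T
Decrypted message: SECRET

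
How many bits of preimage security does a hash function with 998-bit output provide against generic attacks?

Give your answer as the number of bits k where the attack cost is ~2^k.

Step 1: The hash has a 998-bit output.
Step 2: Preimage resistance means: given a digest h(x), it should be infeasible to find any input that hashes to it.
With a 998-bit output there are 2^998 possible digests, so a generic brute-force preimage search costs about 2^998 evaluations.
Step 3: Security level = 998 bits.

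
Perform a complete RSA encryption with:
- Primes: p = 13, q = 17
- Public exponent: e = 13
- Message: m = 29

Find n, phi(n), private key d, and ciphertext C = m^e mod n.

Step 1: n = 13 * 17 = 221.
Step 2: phi(n) = (13-1)(17-1) = 12 * 16 = 192.
Step 3: Find d = 13^(-1) mod 192 = 133.
  Verify: 13 * 133 = 1729 = 1 (mod 192).
Step 4: C = 29^13 mod 221 = 133.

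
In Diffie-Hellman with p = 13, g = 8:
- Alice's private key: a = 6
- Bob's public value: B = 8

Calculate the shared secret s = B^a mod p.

Step 1: s = B^a mod p = 8^6 mod 13.
  8^1 mod 13 = 8
  8^2 mod 13 = (8 * 8) mod 13 = 12
  8^3 mod 13 = (12 * 8) mod 13 = 5
  8^4 mod 13 = (5 * 8) mod 13 = 1
  8^5 mod 13 = (1 * 8) mod 13 = 8
  8^6 mod 13 = (8 * 8) mod 13 = 12
Result: shared secret = 12.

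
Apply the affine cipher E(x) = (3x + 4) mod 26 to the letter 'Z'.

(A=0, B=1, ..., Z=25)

Step 1: Convert 'Z' to number: x = 25.
Step 2: E(25) = (3 * 25 + 4) mod 26 = 79 mod 26 = 1.
Step 3: Convert 1 back to letter: B.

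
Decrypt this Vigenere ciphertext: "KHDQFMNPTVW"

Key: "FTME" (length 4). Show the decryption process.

Step 1: Key 'FTME' has length 4. Extended key: FTMEFTMEFTM
Step 2: Decrypt each position:
  K(10) - F(5) = 5 = F
  H(7) - T(19) = 14 = O
  D(3) - M(12) = 17 = R
  Q(16) - E(4) = 12 = M
  F(5) - F(5) = 0 = A
  M(12) - T(19) = 19 = T
  N(13) - M(12) = 1 = B
  P(15) - E(4) = 11 = L
  T(19) - F(5) = 14 = O
  V(21) - T(19) = 2 = C
  W(22) - M(12) = 10 = K
Plaintext: FORMATBLOCK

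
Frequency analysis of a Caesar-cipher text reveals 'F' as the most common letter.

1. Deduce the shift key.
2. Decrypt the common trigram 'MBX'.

Step 1: In English, 'E' is the most frequent letter (12.7%).
Step 2: The most frequent ciphertext letter is 'F' (position 5).
Step 3: Shift = (5 - 4) mod 26 = 1.
Step 4: Decrypt 'MBX' by shifting back 1:
  M -> L
  B -> A
  X -> W
Step 5: 'MBX' decrypts to 'LAW'.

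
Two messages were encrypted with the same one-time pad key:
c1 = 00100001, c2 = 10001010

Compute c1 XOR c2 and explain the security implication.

Step 1: c1 XOR c2 = (m1 XOR k) XOR (m2 XOR k).
Step 2: By XOR associativity/commutativity: = m1 XOR m2 XOR k XOR k = m1 XOR m2.
Step 3: 00100001 XOR 10001010 = 10101011 = 171.
Step 4: The key cancels out! An attacker learns m1 XOR m2 = 171, revealing the relationship between plaintexts.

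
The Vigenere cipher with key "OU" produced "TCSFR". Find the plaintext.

Step 1: Extend key: OUOUO
Step 2: Decrypt each letter (c - k) mod 26:
  T(19) - O(14) = (19-14) mod 26 = 5 = F
  C(2) - U(20) = (2-20) mod 26 = 8 = I
  S(18) - O(14) = (18-14) mod 26 = 4 = E
  F(5) - U(20) = (5-20) mod 26 = 11 = L
  R(17) - O(14) = (17-14) mod 26 = 3 = D
Plaintext: FIELD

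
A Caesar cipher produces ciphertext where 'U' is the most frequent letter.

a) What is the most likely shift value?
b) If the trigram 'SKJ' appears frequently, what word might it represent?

Step 1: In English, 'E' is the most frequent letter (12.7%).
Step 2: The most frequent ciphertext letter is 'U' (position 20).
Step 3: Shift = (20 - 4) mod 26 = 16.
Step 4: Decrypt 'SKJ' by shifting back 16:
  S -> C
  K -> U
  J -> T
Step 5: 'SKJ' decrypts to 'CUT'.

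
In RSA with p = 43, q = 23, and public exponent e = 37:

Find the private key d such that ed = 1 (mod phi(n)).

Step 1: n = 43 * 23 = 989.
Step 2: phi(n) = 42 * 22 = 924.
Step 3: Find d such that 37 * d = 1 (mod 924).
Step 4: d = 37^(-1) mod 924 = 25.
Verification: 37 * 25 = 925 = 1 * 924 + 1.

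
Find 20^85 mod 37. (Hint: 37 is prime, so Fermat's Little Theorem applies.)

Step 1: Since 37 is prime, by Fermat's Little Theorem: 20^36 = 1 (mod 37).
Step 2: Reduce exponent: 85 mod 36 = 13.
Step 3: So 20^85 = 20^13 (mod 37).
Step 4: 20^13 mod 37 = 2.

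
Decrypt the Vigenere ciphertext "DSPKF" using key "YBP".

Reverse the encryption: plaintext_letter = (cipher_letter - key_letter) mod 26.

Step 1: Extend key: YBPYB
Step 2: Decrypt each letter (c - k) mod 26:
  D(3) - Y(24) = (3-24) mod 26 = 5 = F
  S(18) - B(1) = (18-1) mod 26 = 17 = R
  P(15) - P(15) = (15-15) mod 26 = 0 = A
  K(10) - Y(24) = (10-24) mod 26 = 12 = M
  F(5) - B(1) = (5-1) mod 26 = 4 = E
Plaintext: FRAME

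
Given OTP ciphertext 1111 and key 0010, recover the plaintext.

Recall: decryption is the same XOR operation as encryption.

Step 1: XOR ciphertext with key:
  Ciphertext: 1111
  Key:        0010
  XOR:        1101
Step 2: Plaintext = 1101 = 13 in decimal.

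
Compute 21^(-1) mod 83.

Step 1: We need x such that 21 * x = 1 (mod 83).
Step 2: Using the extended Euclidean algorithm or trial:
  21 * 4 = 84 = 1 * 83 + 1.
Step 3: Since 84 mod 83 = 1, the inverse is x = 4.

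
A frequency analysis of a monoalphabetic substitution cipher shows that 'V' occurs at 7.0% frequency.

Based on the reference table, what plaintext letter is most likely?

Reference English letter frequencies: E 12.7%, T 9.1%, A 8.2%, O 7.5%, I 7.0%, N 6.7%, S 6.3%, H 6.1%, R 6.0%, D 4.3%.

Step 1: The observed frequency is 7.0%.
Step 2: Compare with English frequencies:
  E: 12.7% (difference: 5.7%)
  T: 9.1% (difference: 2.1%)
  A: 8.2% (difference: 1.2%)
  O: 7.5% (difference: 0.5%)
  I: 7.0% (difference: 0.0%) <-- closest
  N: 6.7% (difference: 0.3%)
  S: 6.3% (difference: 0.7%)
  H: 6.1% (difference: 0.9%)
  R: 6.0% (difference: 1.0%)
  D: 4.3% (difference: 2.7%)
Step 3: 'V' most likely represents 'I' (frequency 7.0%).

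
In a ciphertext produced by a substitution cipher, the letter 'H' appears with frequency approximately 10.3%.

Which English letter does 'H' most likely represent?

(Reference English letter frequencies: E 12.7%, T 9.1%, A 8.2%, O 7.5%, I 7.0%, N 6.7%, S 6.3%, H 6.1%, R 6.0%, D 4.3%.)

Step 1: The observed frequency is 10.3%.
Step 2: Compare with English frequencies:
  E: 12.7% (difference: 2.4%)
  T: 9.1% (difference: 1.2%) <-- closest
  A: 8.2% (difference: 2.1%)
  O: 7.5% (difference: 2.8%)
  I: 7.0% (difference: 3.3%)
  N: 6.7% (difference: 3.6%)
  S: 6.3% (difference: 4.0%)
  H: 6.1% (difference: 4.2%)
  R: 6.0% (difference: 4.3%)
  D: 4.3% (difference: 6.0%)
Step 3: 'H' most likely represents 'T' (frequency 9.1%).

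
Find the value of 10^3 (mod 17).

Step 1: Compute 10^3 mod 17 step by step, reducing modulo 17 at each step.
  10^1 mod 17 = 10
  10^2 mod 17 = (10 * 10) mod 17 = 15
  10^3 mod 17 = (15 * 10) mod 17 = 14
Step 2: Result = 14.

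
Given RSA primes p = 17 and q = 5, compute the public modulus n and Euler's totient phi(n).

Step 1: n = p * q = 17 * 5 = 85.
Step 2: phi(n) = (p-1)(q-1) = 16 * 4 = 64.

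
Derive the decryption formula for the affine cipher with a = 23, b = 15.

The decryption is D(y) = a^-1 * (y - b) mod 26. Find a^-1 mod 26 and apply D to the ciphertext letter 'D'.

Step 1: Find a^-1, the modular inverse of 23 mod 26.
Step 2: We need 23 * a^-1 = 1 (mod 26).
Step 3: 23 * 17 = 391 = 15 * 26 + 1, so a^-1 = 17.
Step 4: D(y) = 17(y - 15) mod 26.
Step 5: Apply to 'D' (y = 3): D(3) = 17 * (3 - 15) mod 26 = 17 * -12 mod 26 = 4 -> 'E'.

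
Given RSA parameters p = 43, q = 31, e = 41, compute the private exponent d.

Step 1: n = 43 * 31 = 1333.
Step 2: phi(n) = 42 * 30 = 1260.
Step 3: Find d such that 41 * d = 1 (mod 1260).
Step 4: d = 41^(-1) mod 1260 = 461.
Verification: 41 * 461 = 18901 = 15 * 1260 + 1.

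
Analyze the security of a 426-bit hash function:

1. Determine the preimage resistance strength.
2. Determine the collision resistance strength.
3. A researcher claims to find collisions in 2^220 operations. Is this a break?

Step 1: Preimage resistance requires brute-force of 2^426 operations.
Step 2: Collision resistance (birthday bound) = 2^(426/2) = 2^213.
Step 3: The claimed attack costs 2^220 operations.
Step 4: Since 2^220 >= 2^213, the claimed attack is no faster than the generic birthday attack, so this does not break collision resistance.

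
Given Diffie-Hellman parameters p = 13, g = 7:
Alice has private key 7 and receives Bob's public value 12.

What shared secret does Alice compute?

Step 1: s = B^a mod p = 12^7 mod 13.
  12^1 mod 13 = 12
  12^2 mod 13 = (12 * 12) mod 13 = 1
  12^3 mod 13 = (1 * 12) mod 13 = 12
  12^4 mod 13 = (12 * 12) mod 13 = 1
  12^5 mod 13 = (1 * 12) mod 13 = 12
  12^6 mod 13 = (12 * 12) mod 13 = 1
  12^7 mod 13 = (1 * 12) mod 13 = 12
Result: shared secret = 12.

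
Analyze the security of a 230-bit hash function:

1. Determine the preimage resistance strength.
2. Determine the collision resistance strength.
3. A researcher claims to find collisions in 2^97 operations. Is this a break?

Step 1: Preimage resistance requires brute-force of 2^230 operations.
Step 2: Collision resistance (birthday bound) = 2^(230/2) = 2^115.
Step 3: The claimed attack costs 2^97 operations.
Step 4: Since 2^97 < 2^115, the claimed attack beats the generic birthday bound, so collision resistance is broken.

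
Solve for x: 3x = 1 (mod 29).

Step 1: We need x such that 3 * x = 1 (mod 29).
Step 2: Using the extended Euclidean algorithm or trial:
  3 * 10 = 30 = 1 * 29 + 1.
Step 3: Since 30 mod 29 = 1, the inverse is x = 10.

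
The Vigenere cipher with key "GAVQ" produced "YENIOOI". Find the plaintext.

Step 1: Extend key: GAVQGAV
Step 2: Decrypt each letter (c - k) mod 26:
  Y(24) - G(6) = (24-6) mod 26 = 18 = S
  E(4) - A(0) = (4-0) mod 26 = 4 = E
  N(13) - V(21) = (13-21) mod 26 = 18 = S
  I(8) - Q(16) = (8-16) mod 26 = 18 = S
  O(14) - G(6) = (14-6) mod 26 = 8 = I
  O(14) - A(0) = (14-0) mod 26 = 14 = O
  I(8) - V(21) = (8-21) mod 26 = 13 = N
Plaintext: SESSION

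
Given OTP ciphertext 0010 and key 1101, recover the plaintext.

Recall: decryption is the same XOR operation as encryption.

Step 1: XOR ciphertext with key:
  Ciphertext: 0010
  Key:        1101
  XOR:        1111
Step 2: Plaintext = 1111 = 15 in decimal.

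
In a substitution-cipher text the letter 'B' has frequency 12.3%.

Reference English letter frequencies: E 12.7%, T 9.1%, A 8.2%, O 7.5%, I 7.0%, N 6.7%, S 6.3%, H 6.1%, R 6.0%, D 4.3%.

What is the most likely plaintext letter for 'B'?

Step 1: The observed frequency is 12.3%.
Step 2: Compare with English frequencies:
  E: 12.7% (difference: 0.4%) <-- closest
  T: 9.1% (difference: 3.2%)
  A: 8.2% (difference: 4.1%)
  O: 7.5% (difference: 4.8%)
  I: 7.0% (difference: 5.3%)
  N: 6.7% (difference: 5.6%)
  S: 6.3% (difference: 6.0%)
  H: 6.1% (difference: 6.2%)
  R: 6.0% (difference: 6.3%)
  D: 4.3% (difference: 8.0%)
Step 3: 'B' most likely represents 'E' (frequency 12.7%).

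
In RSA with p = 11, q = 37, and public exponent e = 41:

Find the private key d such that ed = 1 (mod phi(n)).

Step 1: n = 11 * 37 = 407.
Step 2: phi(n) = 10 * 36 = 360.
Step 3: Find d such that 41 * d = 1 (mod 360).
Step 4: d = 41^(-1) mod 360 = 281.
Verification: 41 * 281 = 11521 = 32 * 360 + 1.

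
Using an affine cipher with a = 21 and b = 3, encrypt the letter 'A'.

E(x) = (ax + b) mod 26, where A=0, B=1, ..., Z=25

Step 1: Convert 'A' to number: x = 0.
Step 2: E(0) = (21 * 0 + 3) mod 26 = 3 mod 26 = 3.
Step 3: Convert 3 back to letter: D.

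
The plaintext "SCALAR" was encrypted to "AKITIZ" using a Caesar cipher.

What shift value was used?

Step 1: Compare first letters: S (position 18) -> A (position 0).
Step 2: Shift = (0 - 18) mod 26 = 8.
The shift value is 8.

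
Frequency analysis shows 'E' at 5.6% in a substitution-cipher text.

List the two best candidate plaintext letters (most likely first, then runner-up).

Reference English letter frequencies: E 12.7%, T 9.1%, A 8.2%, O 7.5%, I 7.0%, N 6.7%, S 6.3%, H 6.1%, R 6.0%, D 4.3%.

Step 1: Observed frequency of 'E' is 5.6%.
Step 2: Compute distances to each reference frequency and sort:
  R (6.0%): difference = 0.4% <-- BEST
  H (6.1%): difference = 0.5% <-- RUNNER-UP
  S (6.3%): difference = 0.7%
  N (6.7%): difference = 1.1%
  D (4.3%): difference = 1.3%
Step 3: Most likely is 'R' (6.0%, diff 0.4%); second most likely is 'H' (6.1%, diff 0.5%).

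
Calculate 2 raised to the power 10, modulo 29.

Step 1: Compute 2^10 mod 29 step by step, reducing modulo 29 at each step.
  2^1 mod 29 = 2
  2^2 mod 29 = (2 * 2) mod 29 = 4
  2^3 mod 29 = (4 * 2) mod 29 = 8
  2^4 mod 29 = (8 * 2) mod 29 = 16
  2^5 mod 29 = (16 * 2) mod 29 = 3
  2^6 mod 29 = (3 * 2) mod 29 = 6
  2^7 mod 29 = (6 * 2) mod 29 = 12
  2^8 mod 29 = (12 * 2) mod 29 = 24
  2^9 mod 29 = (24 * 2) mod 29 = 19
  2^10 mod 29 = (19 * 2) mod 29 = 9
Step 2: Result = 9.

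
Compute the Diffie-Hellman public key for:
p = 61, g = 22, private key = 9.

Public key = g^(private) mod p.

Step 1: A = g^a mod p = 22^9 mod 61.
  22^1 mod 61 = 22
  22^2 mod 61 = (22 * 22) mod 61 = 57
  22^3 mod 61 = (57 * 22) mod 61 = 34
  22^4 mod 61 = (34 * 22) mod 61 = 16
  22^5 mod 61 = (16 * 22) mod 61 = 47
  22^6 mod 61 = (47 * 22) mod 61 = 58
  22^7 mod 61 = (58 * 22) mod 61 = 56
  22^8 mod 61 = (56 * 22) mod 61 = 12
  22^9 mod 61 = (12 * 22) mod 61 = 20
Result: A = 20.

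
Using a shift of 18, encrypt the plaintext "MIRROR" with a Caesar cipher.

Step 1: For each letter, shift forward by 18 positions (mod 26).
  M (position 12) -> position (12+18) mod 26 = 4 -> E
  I (position 8) -> position (8+18) mod 26 = 0 -> A
  R (position 17) -> position (17+18) mod 26 = 9 -> J
  R (position 17) -> position (17+18) mod 26 = 9 -> J
  O (position 14) -> position (14+18) mod 26 = 6 -> G
  R (position 17) -> position (17+18) mod 26 = 9 -> J
Result: EAJJGJ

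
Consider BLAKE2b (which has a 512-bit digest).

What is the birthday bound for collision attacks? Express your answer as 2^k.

Step 1: The birthday paradox gives collision probability ~50% after sqrt(2^n) = 2^(n/2) hashes.
Step 2: For 512-bit output: 2^(512/2) = 2^256.
Step 3: Approximately 2^256 hash computations needed.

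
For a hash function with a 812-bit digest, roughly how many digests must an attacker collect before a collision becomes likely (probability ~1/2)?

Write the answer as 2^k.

Step 1: The birthday paradox gives collision probability ~50% after sqrt(2^n) = 2^(n/2) hashes.
Step 2: For 812-bit output: 2^(812/2) = 2^406.
Step 3: Approximately 2^406 hash computations needed.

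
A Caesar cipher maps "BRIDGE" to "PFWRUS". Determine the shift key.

Step 1: Compare first letters: B (position 1) -> P (position 15).
Step 2: Shift = (15 - 1) mod 26 = 14.
The shift value is 14.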